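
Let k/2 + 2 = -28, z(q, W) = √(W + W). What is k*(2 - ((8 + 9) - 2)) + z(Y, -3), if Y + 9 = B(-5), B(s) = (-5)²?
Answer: 780 + I*√6 ≈ 780.0 + 2.4495*I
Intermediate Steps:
B(s) = 25
Y = 16 (Y = -9 + 25 = 16)
z(q, W) = √2*√W (z(q, W) = √(2*W) = √2*√W)
k = -60 (k = -4 + 2*(-28) = -4 - 56 = -60)
k*(2 - ((8 + 9) - 2)) + z(Y, -3) = -60*(2 - ((8 + 9) - 2)) + √2*√(-3) = -60*(2 - (17 - 2)) + √2*(I*√3) = -60*(2 - 1*15) + I*√6 = -60*(2 - 15) + I*√6 = -60*(-13) + I*√6 = 780 + I*√6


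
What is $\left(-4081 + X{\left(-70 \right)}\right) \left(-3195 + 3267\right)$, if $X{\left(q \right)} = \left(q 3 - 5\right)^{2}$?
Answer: $3034368$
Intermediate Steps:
$X{\left(q \right)} = \left(-5 + 3 q\right)^{2}$ ($X{\left(q \right)} = \left(3 q - 5\right)^{2} = \left(-5 + 3 q\right)^{2}$)
$\left(-4081 + X{\left(-70 \right)}\right) \left(-3195 + 3267\right) = \left(-4081 + \left(-5 + 3 \left(-70\right)\right)^{2}\right) \left(-3195 + 3267\right) = \left(-4081 + \left(-5 - 210\right)^{2}\right) 72 = \left(-4081 + \left(-215\right)^{2}\right) 72 = \left(-4081 + 46225\right) 72 = 42144 \cdot 72 = 3034368$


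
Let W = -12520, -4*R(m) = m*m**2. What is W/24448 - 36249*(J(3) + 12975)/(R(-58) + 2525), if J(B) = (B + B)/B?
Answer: -479210897161/52260656 ≈ -9169.6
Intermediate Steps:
R(m) = -m**3/4 (R(m) = -m*m**2/4 = -m**3/4)
J(B) = 2 (J(B) = (2*B)/B = 2)
W/24448 - 36249*(J(3) + 12975)/(R(-58) + 2525) = -12520/24448 - 36249*(2 + 12975)/(-1/4*(-58)**3 + 2525) = -12520*1/24448 - 36249*12977/(-1/4*(-195112) + 2525) = -1565/3056 - 36249*12977/(48778 + 2525) = -1565/3056 - 36249/(51303*(1/12977)) = -1565/3056 - 36249/51303/12977 = -1565/3056 - 36249*12977/51303 = -1565/3056 - 156801091/17101 = -479210897161/52260656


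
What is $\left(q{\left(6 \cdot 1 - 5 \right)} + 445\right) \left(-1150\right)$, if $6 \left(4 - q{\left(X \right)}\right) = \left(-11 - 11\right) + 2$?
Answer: $- \frac{1560550}{3} \approx -5.2018 \cdot 10^{5}$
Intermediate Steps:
$q{\left(X \right)} = \frac{22}{3}$ ($q{\left(X \right)} = 4 - \frac{\left(-11 - 11\right) + 2}{6} = 4 - \frac{-22 + 2}{6} = 4 - - \frac{10}{3} = 4 + \frac{10}{3} = \frac{22}{3}$)
$\left(q{\left(6 \cdot 1 - 5 \right)} + 445\right) \left(-1150\right) = \left(\frac{22}{3} + 445\right) \left(-1150\right) = \frac{1357}{3} \left(-1150\right) = - \frac{1560550}{3}$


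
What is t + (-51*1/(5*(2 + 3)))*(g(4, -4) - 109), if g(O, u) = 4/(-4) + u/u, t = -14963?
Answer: -368516/25 ≈ -14741.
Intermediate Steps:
g(O, u) = 0 (g(O, u) = 4*(-1/4) + 1 = -1 + 1 = 0)
t + (-51*1/(5*(2 + 3)))*(g(4, -4) - 109) = -14963 + (-51*1/(5*(2 + 3)))*(0 - 109) = -14963 - 51/(5*5)*(-109) = -14963 - 51/25*(-109) = -14963 + 5559/25 = -368516/25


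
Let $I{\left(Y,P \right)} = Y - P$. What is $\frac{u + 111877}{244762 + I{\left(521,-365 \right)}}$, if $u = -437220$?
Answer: $- \frac{325343}{245648} \approx -1.3244$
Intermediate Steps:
$\frac{u + 111877}{244762 + I{\left(521,-365 \right)}} = \frac{-437220 + 111877}{244762 + \left(521 - -365\right)} = - \frac{325343}{244762 + \left(521 + 365\right)} = - \frac{325343}{244762 + 886} = - \frac{325343}{245648}$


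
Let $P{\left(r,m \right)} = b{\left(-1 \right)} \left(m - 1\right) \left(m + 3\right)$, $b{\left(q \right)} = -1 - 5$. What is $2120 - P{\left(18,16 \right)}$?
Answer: $3830$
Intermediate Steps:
$b{\left(q \right)} = -6$ ($b{\left(q \right)} = -1 - 5 = -6$)
$P{\left(r,m \right)} = - 6 \left(-1 + m\right) \left(3 + m\right)$ ($P{\left(r,m \right)} = - 6 \left(m - 1\right) \left(m + 3\right) = - 6 \left(-1 + m\right) \left(3 + m\right)$)
$2120 - P{\left(18,16 \right)} = 2120 - \left(18 - 192 - 6 \cdot 16^{2}\right) = 2120 - \left(18 - 192 - 1536\right) = 2120 - -1710 = 2120 + 1710 = 3830$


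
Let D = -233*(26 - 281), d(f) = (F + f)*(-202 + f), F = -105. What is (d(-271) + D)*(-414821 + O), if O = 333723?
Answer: -19241554774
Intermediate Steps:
d(f) = (-202 + f)*(-105 + f) (d(f) = (-105 + f)*(-202 + f) = (-202 + f)*(-105 + f))
D = 59415 (D = -233*(-255) = 59415)
(d(-271) + D)*(-414821 + O) = ((21210 + (-271)**2 - 307*(-271)) + 59415)*(-414821 + 333723) = ((21210 + 73441 + 83197) + 59415)*(-81098) = (177848 + 59415)*(-81098) = 237263*(-81098) = -19241554774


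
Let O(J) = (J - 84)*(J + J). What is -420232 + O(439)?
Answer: -108542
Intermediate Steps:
O(J) = 2*J*(-84 + J) (O(J) = (-84 + J)*(2*J) = 2*J*(-84 + J))
-420232 + O(439) = -420232 + 2*439*(-84 + 439) = -420232 + 2*439*355 = -420232 + 311690 = -108542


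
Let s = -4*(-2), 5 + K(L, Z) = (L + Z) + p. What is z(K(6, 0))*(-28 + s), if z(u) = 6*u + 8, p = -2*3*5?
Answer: 3320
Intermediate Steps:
p = -30 (p = -6*5 = -30)
K(L, Z) = -35 + L + Z (K(L, Z) = -5 + ((L + Z) - 30) = -5 + (-30 + L + Z) = -35 + L + Z)
s = 8
z(u) = 8 + 6*u
z(K(6, 0))*(-28 + s) = (8 + 6*(-35 + 6 + 0))*(-28 + 8) = (8 + 6*(-29))*(-20) = (8 - 174)*(-20) = -166*(-20) = 3320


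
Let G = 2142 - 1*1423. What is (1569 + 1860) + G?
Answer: 4148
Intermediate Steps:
G = 719 (G = 2142 - 1423 = 719)
(1569 + 1860) + G = (1569 + 1860) + 719 = 3429 + 719 = 4148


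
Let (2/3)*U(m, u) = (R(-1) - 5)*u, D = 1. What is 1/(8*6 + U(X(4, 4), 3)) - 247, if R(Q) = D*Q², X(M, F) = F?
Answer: -7409/30 ≈ -246.97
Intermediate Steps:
R(Q) = Q² (R(Q) = 1*Q² = Q²)
U(m, u) = -6*u (U(m, u) = 3*(((-1)² - 5)*u)/2 = 3*((1 - 5)*u)/2 = 3*(-4*u)/2 = -6*u)
1/(8*6 + U(X(4, 4), 3)) - 247 = 1/(8*6 - 6*3) - 247 = 1/(48 - 18) - 247 = 1/30 - 247 = -7409/30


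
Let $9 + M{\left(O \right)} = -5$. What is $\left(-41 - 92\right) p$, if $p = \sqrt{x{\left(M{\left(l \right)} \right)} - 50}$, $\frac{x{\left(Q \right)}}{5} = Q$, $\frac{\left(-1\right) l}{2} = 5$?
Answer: $- 266 i \sqrt{30} \approx - 1456.9 i$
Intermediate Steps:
$l = -10$ ($l = \left(-2\right) 5 = -10$)
$M{\left(O \right)} = -14$ ($M{\left(O \right)} = -9 - 5 = -14$)
$x{\left(Q \right)} = 5 Q$
$p = 2 i \sqrt{30}$ ($p = \sqrt{5 \left(-14\right) - 50} = \sqrt{-70 - 50} = \sqrt{-120} = 2 i \sqrt{30} \approx 10.954 i$)
$\left(-41 - 92\right) p = \left(-41 - 92\right) 2 i \sqrt{30} = - 133 \cdot 2 i \sqrt{30} = - 266 i \sqrt{30}$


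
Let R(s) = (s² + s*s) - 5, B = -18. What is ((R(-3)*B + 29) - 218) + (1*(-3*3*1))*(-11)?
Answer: -324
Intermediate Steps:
R(s) = -5 + 2*s² (R(s) = (s² + s²) - 5 = 2*s² - 5 = -5 + 2*s²)
((R(-3)*B + 29) - 218) + (1*(-3*3*1))*(-11) = (((-5 + 2*(-3)²)*(-18) + 29) - 218) + (1*(-3*3*1))*(-11) = (((-5 + 2*9)*(-18) + 29) - 218) + (1*(-9*1))*(-11) = (((-5 + 18)*(-18) + 29) - 218) + (1*(-9))*(-11) = ((13*(-18) + 29) - 218) - 9*(-11) = ((-234 + 29) - 218) + 99 = (-205 - 218) + 99 = -423 + 99 = -324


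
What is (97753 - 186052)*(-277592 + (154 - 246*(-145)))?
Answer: 21347872632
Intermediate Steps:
(97753 - 186052)*(-277592 + (154 - 246*(-145))) = -88299*(-277592 + (154 + 35670)) = -88299*(-277592 + 35824) = -88299*(-241768) = 21347872632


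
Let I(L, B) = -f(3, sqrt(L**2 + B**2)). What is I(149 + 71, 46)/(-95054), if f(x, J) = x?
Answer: 3/95054 ≈ 3.1561e-5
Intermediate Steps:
I(L, B) = -3 (I(L, B) = -1*3 = -3)
I(149 + 71, 46)/(-95054) = -3/(-95054) = -3*(-1/95054) = 3/95054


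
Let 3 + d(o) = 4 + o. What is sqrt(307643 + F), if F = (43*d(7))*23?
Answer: sqrt(315555) ≈ 561.74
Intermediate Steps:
d(o) = 1 + o (d(o) = -3 + (4 + o) = 1 + o)
F = 7912 (F = (43*(1 + 7))*23 = (43*8)*23 = 344*23 = 7912)
sqrt(307643 + F) = sqrt(307643 + 7912) = sqrt(315555)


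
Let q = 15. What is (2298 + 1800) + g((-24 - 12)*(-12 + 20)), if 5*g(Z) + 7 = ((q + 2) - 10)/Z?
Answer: 5899097/1440 ≈ 4096.6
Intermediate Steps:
g(Z) = -7/5 + 7/(5*Z) (g(Z) = -7/5 + (((15 + 2) - 10)/Z)/5 = -7/5 + ((17 - 10)/Z)/5 = -7/5 + (7/Z)/5 = -7/5 + 7/(5*Z))
(2298 + 1800) + g((-24 - 12)*(-12 + 20)) = (2298 + 1800) + 7*(1 - (-24 - 12)*(-12 + 20))/(5*(((-24 - 12)*(-12 + 20)))) = 4098 + 7*(1 - (-36)*8)/(5*((-36*8))) = 4098 + (7/5)*(1 - 1*(-288))/(-288) = 4098 + (7/5)*(-1/288)*(1 + 288) = 4098 + (7/5)*(-1/288)*289 = 4098 - 2023/1440 = 5899097/1440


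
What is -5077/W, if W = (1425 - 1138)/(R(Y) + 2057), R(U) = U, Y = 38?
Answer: -10636315/287 ≈ -37060.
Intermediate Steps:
W = 287/2095 (W = (1425 - 1138)/(38 + 2057) = 287/2095 ≈ 0.13699)
-5077/W = -5077/287/2095 = -5077*2095/287 = -10636315/287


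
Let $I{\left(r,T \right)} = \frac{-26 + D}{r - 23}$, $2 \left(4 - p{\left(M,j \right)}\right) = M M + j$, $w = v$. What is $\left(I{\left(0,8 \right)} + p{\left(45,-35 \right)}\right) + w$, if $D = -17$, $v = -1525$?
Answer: $- \frac{57825}{23} \approx -2514.1$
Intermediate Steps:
$w = -1525$
$p{\left(M,j \right)} = 4 - \frac{j}{2} - \frac{M^{2}}{2}$ ($p{\left(M,j \right)} = 4 - \frac{M M + j}{2} = 4 - \frac{M^{2} + j}{2} = 4 - \frac{j + M^{2}}{2} = 4 - \left(\frac{j}{2} + \frac{M^{2}}{2}\right) = 4 - \frac{j}{2} - \frac{M^{2}}{2}$)
$I{\left(r,T \right)} = - \frac{43}{-23 + r}$ ($I{\left(r,T \right)} = \frac{-26 - 17}{r - 23} = - \frac{43}{-23 + r}$)
$\left(I{\left(0,8 \right)} + p{\left(45,-35 \right)}\right) + w = \left(- \frac{43}{-23 + 0} - \left(- \frac{43}{2} + \frac{2025}{2}\right)\right) - 1525 = \left(- \frac{43}{-23} + \left(4 + \frac{35}{2} - \frac{2025}{2}\right)\right) - 1525 = \left(\left(-43\right) \left(- \frac{1}{23}\right) + \left(4 + \frac{35}{2} - \frac{2025}{2}\right)\right) - 1525 = \left(\frac{43}{23} - 991\right) - 1525 = - \frac{22750}{23} - 1525 = - \frac{57825}{23}$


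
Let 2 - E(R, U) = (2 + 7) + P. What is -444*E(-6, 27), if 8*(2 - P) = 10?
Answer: 3441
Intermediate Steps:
P = 3/4 (P = 2 - 1/8*10 = 2 - 5/4 = 3/4 ≈ 0.75000)
E(R, U) = -31/4 (E(R, U) = 2 - ((2 + 7) + 3/4) = 2 - (9 + 3/4) = 2 - 1*39/4 = 2 - 39/4 = -31/4)
-444*E(-6, 27) = -444*(-31/4) = 3441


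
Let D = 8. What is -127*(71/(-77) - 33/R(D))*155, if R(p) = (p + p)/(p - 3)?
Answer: 272460085/1232 ≈ 2.2115e+5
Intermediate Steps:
R(p) = 2*p/(-3 + p) (R(p) = (2*p)/(-3 + p) = 2*p/(-3 + p))
-127*(71/(-77) - 33/R(D))*155 = -127*(71/(-77) - 33/(2*8/(-3 + 8)))*155 = -127*(71*(-1/77) - 33/(2*8/5))*155 = -127*(-71/77 - 33/(2*8*(⅕)))*155 = -127*(-71/77 - 33/16/5)*155 = -127*(-71/77 - 33*5/16)*155 = -127*(-71/77 - 165/16)*155 = -127*(-13841/1232)*155 = (1757807/1232)*155 = 272460085/1232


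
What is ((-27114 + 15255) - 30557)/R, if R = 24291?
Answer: -42416/24291 ≈ -1.7462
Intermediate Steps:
((-27114 + 15255) - 30557)/R = ((-27114 + 15255) - 30557)/24291 = (-11859 - 30557)*(1/24291) = -42416*1/24291 = -42416/24291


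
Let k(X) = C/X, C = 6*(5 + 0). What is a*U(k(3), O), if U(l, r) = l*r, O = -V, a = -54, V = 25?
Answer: 13500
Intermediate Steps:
C = 30 (C = 6*5 = 30)
k(X) = 30/X
O = -25 (O = -1*25 = -25)
a*U(k(3), O) = -54*30/3*(-25) = -54*30*(⅓)*(-25) = -540*(-25) = -54*(-250) = 13500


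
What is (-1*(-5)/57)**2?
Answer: 25/3249 ≈ 0.0076947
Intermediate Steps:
(-1*(-5)/57)**2 = (5*(1/57))**2 = (5/57)**2 = 25/3249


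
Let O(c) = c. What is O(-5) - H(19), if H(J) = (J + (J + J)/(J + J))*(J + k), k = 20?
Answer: -785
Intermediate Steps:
H(J) = (1 + J)*(20 + J) (H(J) = (J + (J + J)/(J + J))*(J + 20) = (J + (2*J)/((2*J)))*(20 + J) = (J + (2*J)*(1/(2*J)))*(20 + J) = (J + 1)*(20 + J) = (1 + J)*(20 + J))
O(-5) - H(19) = -5 - (20 + 19² + 21*19) = -5 - (20 + 361 + 399) = -5 - 1*780 = -5 - 780 = -785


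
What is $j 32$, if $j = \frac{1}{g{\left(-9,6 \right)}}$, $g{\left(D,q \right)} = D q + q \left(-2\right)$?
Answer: $- \frac{16}{33} \approx -0.48485$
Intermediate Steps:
$g{\left(D,q \right)} = - 2 q + D q$ ($g{\left(D,q \right)} = D q - 2 q = - 2 q + D q$)
$j = - \frac{1}{66}$ ($j = \frac{1}{6 \left(-2 - 9\right)} = \frac{1}{6 \left(-11\right)} = \frac{1}{-66} = - \frac{1}{66} \approx -0.015152$)
$j 32 = \left(- \frac{1}{66}\right) 32 = - \frac{16}{33}$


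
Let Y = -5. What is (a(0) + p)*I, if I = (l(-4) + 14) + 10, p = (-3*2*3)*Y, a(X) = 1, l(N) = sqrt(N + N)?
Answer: 2184 + 182*I*sqrt(2) ≈ 2184.0 + 257.39*I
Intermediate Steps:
l(N) = sqrt(2)*sqrt(N) (l(N) = sqrt(2*N) = sqrt(2)*sqrt(N))
p = 90 (p = (-3*2*3)*(-5) = -6*3*(-5) = -18*(-5) = 90)
I = 24 + 2*I*sqrt(2) (I = (sqrt(2)*sqrt(-4) + 14) + 10 = (sqrt(2)*(2*I) + 14) + 10 = (2*I*sqrt(2) + 14) + 10 = (14 + 2*I*sqrt(2)) + 10 = 24 + 2*I*sqrt(2) ≈ 24.0 + 2.8284*I)
(a(0) + p)*I = (1 + 90)*(24 + 2*I*sqrt(2)) = 91*(24 + 2*I*sqrt(2)) = 2184 + 182*I*sqrt(2)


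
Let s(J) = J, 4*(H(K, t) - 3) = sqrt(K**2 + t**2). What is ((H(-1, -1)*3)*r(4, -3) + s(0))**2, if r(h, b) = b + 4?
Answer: 657/8 + 27*sqrt(2)/2 ≈ 101.22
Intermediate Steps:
r(h, b) = 4 + b
H(K, t) = 3 + sqrt(K**2 + t**2)/4
((H(-1, -1)*3)*r(4, -3) + s(0))**2 = (((3 + sqrt((-1)**2 + (-1)**2)/4)*3)*(4 - 3) + 0)**2 = (((3 + sqrt(1 + 1)/4)*3)*1 + 0)**2 = (((3 + sqrt(2)/4)*3)*1 + 0)**2 = ((9 + 3*sqrt(2)/4)*1 + 0)**2 = ((9 + 3*sqrt(2)/4) + 0)**2 = (9 + 3*sqrt(2)/4)**2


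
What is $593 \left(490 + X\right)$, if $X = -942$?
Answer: $-268036$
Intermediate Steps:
$593 \left(490 + X\right) = 593 \left(490 - 942\right) = 593 \left(-452\right) = -268036$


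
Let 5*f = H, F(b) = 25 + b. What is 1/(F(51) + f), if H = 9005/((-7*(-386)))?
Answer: 2702/207153 ≈ 0.013043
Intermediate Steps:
H = 9005/2702 ≈ 3.3327
f = 1801/2702 (f = (1/5)*(9005/2702) = 1801/2702 ≈ 0.66654)
1/(F(51) + f) = 1/((25 + 51) + 1801/2702) = 1/(76 + 1801/2702) = 1/(207153/2702) = 2702/207153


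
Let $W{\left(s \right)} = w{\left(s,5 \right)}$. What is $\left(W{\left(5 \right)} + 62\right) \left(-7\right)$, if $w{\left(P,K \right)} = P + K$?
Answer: $-504$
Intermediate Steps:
$w{\left(P,K \right)} = K + P$
$W{\left(s \right)} = 5 + s$
$\left(W{\left(5 \right)} + 62\right) \left(-7\right) = \left(\left(5 + 5\right) + 62\right) \left(-7\right) = \left(10 + 62\right) \left(-7\right) = 72 \left(-7\right) = -504$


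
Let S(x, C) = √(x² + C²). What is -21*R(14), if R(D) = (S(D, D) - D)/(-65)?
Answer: -294/65 + 294*√2/65 ≈ 1.8735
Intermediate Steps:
S(x, C) = √(C² + x²)
R(D) = D/65 - √2*√(D²)/65 (R(D) = (√(D² + D²) - D)/(-65) = (√(2*D²) - D)*(-1/65) = (√2*√(D²) - D)*(-1/65) = (-D + √2*√(D²))*(-1/65) = D/65 - √2*√(D²)/65)
-21*R(14) = -21*((1/65)*14 - √2*√(14²)/65) = -21*(14/65 - √2*√196/65) = -21*(14/65 - 1/65*√2*14) = -21*(14/65 - 14*√2/65) = -294/65 + 294*√2/65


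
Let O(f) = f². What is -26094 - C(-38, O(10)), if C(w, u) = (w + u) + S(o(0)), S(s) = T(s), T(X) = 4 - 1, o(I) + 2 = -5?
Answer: -26159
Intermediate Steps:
o(I) = -7 (o(I) = -2 - 5 = -7)
T(X) = 3
S(s) = 3
C(w, u) = 3 + u + w (C(w, u) = (w + u) + 3 = (u + w) + 3 = 3 + u + w)
-26094 - C(-38, O(10)) = -26094 - (3 + 10² - 38) = -26094 - (3 + 100 - 38) = -26094 - 1*65 = -26094 - 65 = -26159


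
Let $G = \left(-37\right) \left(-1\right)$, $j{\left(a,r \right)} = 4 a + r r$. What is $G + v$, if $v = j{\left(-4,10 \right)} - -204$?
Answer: $325$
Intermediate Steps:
$j{\left(a,r \right)} = r^{2} + 4 a$ ($j{\left(a,r \right)} = 4 a + r^{2} = r^{2} + 4 a$)
$G = 37$
$v = 288$ ($v = \left(10^{2} + 4 \left(-4\right)\right) - -204 = \left(100 - 16\right) + 204 = 84 + 204 = 288$)
$G + v = 37 + 288 = 325$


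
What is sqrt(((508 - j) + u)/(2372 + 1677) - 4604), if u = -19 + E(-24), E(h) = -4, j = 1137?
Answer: 2*I*sqrt(18870615538)/4049 ≈ 67.854*I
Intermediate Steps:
u = -23 (u = -19 - 4 = -23)
sqrt(((508 - j) + u)/(2372 + 1677) - 4604) = sqrt(((508 - 1*1137) - 23)/(2372 + 1677) - 4604) = sqrt(((508 - 1137) - 23)/4049 - 4604) = sqrt((-629 - 23)*(1/4049) - 4604) = sqrt(-652*1/4049 - 4604) = sqrt(-652/4049 - 4604) = sqrt(-18642248/4049) = 2*I*sqrt(18870615538)/4049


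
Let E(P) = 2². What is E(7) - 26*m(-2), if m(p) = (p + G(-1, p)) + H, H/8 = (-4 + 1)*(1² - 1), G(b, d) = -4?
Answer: 160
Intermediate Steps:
H = 0 (H = 8*((-4 + 1)*(1² - 1)) = 8*(-3*(1 - 1)) = 8*(-3*0) = 8*0 = 0)
E(P) = 4
m(p) = -4 + p (m(p) = (p - 4) + 0 = (-4 + p) + 0 = -4 + p)
E(7) - 26*m(-2) = 4 - 26*(-4 - 2) = 4 - 26*(-6) = 4 + 156 = 160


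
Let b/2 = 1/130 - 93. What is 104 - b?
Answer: 18849/65 ≈ 289.98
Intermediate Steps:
b = -12089/65 (b = 2*(1/130 - 93) = 2*(-12089/130) = -12089/65 ≈ -185.98)
104 - b = 104 - 1*(-12089/65) = 104 + 12089/65 = 18849/65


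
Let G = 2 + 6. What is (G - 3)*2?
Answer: 10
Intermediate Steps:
G = 8
(G - 3)*2 = (8 - 3)*2 = 5*2 = 10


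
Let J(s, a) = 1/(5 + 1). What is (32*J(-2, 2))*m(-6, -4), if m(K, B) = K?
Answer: -32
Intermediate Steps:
J(s, a) = ⅙ (J(s, a) = 1/6 = ⅙)
(32*J(-2, 2))*m(-6, -4) = (32*(⅙))*(-6) = (16/3)*(-6) = -32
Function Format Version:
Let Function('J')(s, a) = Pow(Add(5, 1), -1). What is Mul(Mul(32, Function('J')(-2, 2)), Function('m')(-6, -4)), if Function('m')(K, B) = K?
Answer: -32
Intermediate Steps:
Function('J')(s, a) = Rational(1, 6) (Function('J')(s, a) = Pow(6, -1) = Rational(1, 6))
Mul(Mul(32, Function('J')(-2, 2)), Function('m')(-6, -4)) = Mul(Mul(32, Rational(1, 6)), -6) = Mul(Rational(16, 3), -6) = -32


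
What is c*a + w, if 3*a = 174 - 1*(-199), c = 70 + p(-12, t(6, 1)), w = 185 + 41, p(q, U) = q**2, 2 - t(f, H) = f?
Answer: 80500/3 ≈ 26833.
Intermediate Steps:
t(f, H) = 2 - f
w = 226
c = 214 (c = 70 + (-12)**2 = 70 + 144 = 214)
a = 373/3 (a = (174 - 1*(-199))/3 = (174 + 199)/3 = (1/3)*373 = 373/3 ≈ 124.33)
c*a + w = 214*(373/3) + 226 = 79822/3 + 226 = 80500/3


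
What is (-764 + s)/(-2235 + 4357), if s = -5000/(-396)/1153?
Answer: -43603529/121109967 ≈ -0.36003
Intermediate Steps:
s = 1250/114147 (s = -5000*(-1/396)*(1/1153) = (1250/99)*(1/1153) = 1250/114147 ≈ 0.010951)
(-764 + s)/(-2235 + 4357) = (-764 + 1250/114147)/(-2235 + 4357) = -87207058/114147/2122 = -87207058/114147*1/2122 = -43603529/121109967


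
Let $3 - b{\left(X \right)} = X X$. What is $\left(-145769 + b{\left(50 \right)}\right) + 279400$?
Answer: $131134$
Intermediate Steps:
$b{\left(X \right)} = 3 - X^{2}$ ($b{\left(X \right)} = 3 - X X = 3 - X^{2}$)
$\left(-145769 + b{\left(50 \right)}\right) + 279400 = \left(-145769 + \left(3 - 50^{2}\right)\right) + 279400 = \left(-145769 + \left(3 - 2500\right)\right) + 279400 = \left(-145769 - 2497\right) + 279400 = -148266 + 279400 = 131134$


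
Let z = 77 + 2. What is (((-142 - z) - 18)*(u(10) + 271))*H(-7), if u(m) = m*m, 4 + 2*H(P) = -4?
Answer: 354676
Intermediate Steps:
H(P) = -4 (H(P) = -2 + (½)*(-4) = -2 - 2 = -4)
z = 79
u(m) = m²
(((-142 - z) - 18)*(u(10) + 271))*H(-7) = (((-142 - 1*79) - 18)*(10² + 271))*(-4) = (((-142 - 79) - 18)*(100 + 271))*(-4) = ((-221 - 18)*371)*(-4) = -239*371*(-4) = -88669*(-4) = 354676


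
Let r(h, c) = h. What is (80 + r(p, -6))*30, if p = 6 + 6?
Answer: 2760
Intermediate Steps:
p = 12
(80 + r(p, -6))*30 = (80 + 12)*30 = 92*30 = 2760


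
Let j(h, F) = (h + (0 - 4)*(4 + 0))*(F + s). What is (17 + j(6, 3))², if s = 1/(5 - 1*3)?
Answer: 324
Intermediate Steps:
s = ½ (s = 1/(5 - 3) = 1/2 = ½ ≈ 0.50000)
j(h, F) = (½ + F)*(-16 + h) (j(h, F) = (h + (0 - 4)*(4 + 0))*(F + ½) = (h - 4*4)*(½ + F) = (h - 16)*(½ + F) = (-16 + h)*(½ + F) = (½ + F)*(-16 + h))
(17 + j(6, 3))² = (17 + (-8 + (½)*6 - 16*3 + 3*6))² = (17 + (-8 + 3 - 48 + 18))² = (17 - 35)² = (-18)² = 324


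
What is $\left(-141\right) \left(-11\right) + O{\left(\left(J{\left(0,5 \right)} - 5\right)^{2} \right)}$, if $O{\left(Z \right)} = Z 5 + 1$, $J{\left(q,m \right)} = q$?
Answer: $1677$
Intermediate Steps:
$O{\left(Z \right)} = 1 + 5 Z$ ($O{\left(Z \right)} = 5 Z + 1 = 1 + 5 Z$)
$\left(-141\right) \left(-11\right) + O{\left(\left(J{\left(0,5 \right)} - 5\right)^{2} \right)} = \left(-141\right) \left(-11\right) + \left(1 + 5 \left(0 - 5\right)^{2}\right) = 1551 + \left(1 + 5 \left(-5\right)^{2}\right) = 1551 + \left(1 + 5 \cdot 25\right) = 1551 + \left(1 + 125\right) = 1551 + 126 = 1677$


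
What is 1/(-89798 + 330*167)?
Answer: -1/34688 ≈ -2.8828e-5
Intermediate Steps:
1/(-89798 + 330*167) = 1/(-89798 + 55110) = 1/(-34688) = -1/34688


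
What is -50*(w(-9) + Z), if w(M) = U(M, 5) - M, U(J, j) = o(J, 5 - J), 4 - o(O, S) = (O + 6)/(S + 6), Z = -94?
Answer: 8085/2 ≈ 4042.5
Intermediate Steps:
o(O, S) = 4 - (6 + O)/(6 + S) (o(O, S) = 4 - (O + 6)/(S + 6) = 4 - (6 + O)/(6 + S))
U(J, j) = (38 - 5*J)/(11 - J) (U(J, j) = (18 - J + 4*(5 - J))/(6 + (5 - J)) = (18 - J + (20 - 4*J))/(11 - J) = (38 - 5*J)/(11 - J))
w(M) = -M + (-38 + 5*M)/(-11 + M) (w(M) = (-38 + 5*M)/(-11 + M) - M = -M + (-38 + 5*M)/(-11 + M))
-50*(w(-9) + Z) = -50*((-38 - 1*(-9)**2 + 16*(-9))/(-11 - 9) - 94) = -50*((-38 - 1*81 - 144)/(-20) - 94) = -50*(-(-38 - 81 - 144)/20 - 94) = -50*(-1/20*(-263) - 94) = -50*(263/20 - 94) = -50*(-1617/20) = 8085/2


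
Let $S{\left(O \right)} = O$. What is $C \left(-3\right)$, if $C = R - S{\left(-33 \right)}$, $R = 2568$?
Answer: $-7803$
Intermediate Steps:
$C = 2601$ ($C = 2568 - -33 = 2568 + 33 = 2601$)
$C \left(-3\right) = 2601 \left(-3\right) = -7803$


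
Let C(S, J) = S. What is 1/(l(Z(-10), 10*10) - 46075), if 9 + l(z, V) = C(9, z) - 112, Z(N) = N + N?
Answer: -1/46187 ≈ -2.1651e-5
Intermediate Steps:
Z(N) = 2*N
l(z, V) = -112 (l(z, V) = -9 + (9 - 112) = -9 - 103 = -112)
1/(l(Z(-10), 10*10) - 46075) = 1/(-112 - 46075) = 1/(-46187) = -1/46187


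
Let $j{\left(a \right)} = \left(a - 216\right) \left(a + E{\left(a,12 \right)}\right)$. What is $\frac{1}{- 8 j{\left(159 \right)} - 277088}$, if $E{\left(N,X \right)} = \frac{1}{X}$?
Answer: $- \frac{1}{204546} \approx -4.8889 \cdot 10^{-6}$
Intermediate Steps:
$j{\left(a \right)} = \left(-216 + a\right) \left(\frac{1}{12} + a\right)$ ($j{\left(a \right)} = \left(a - 216\right) \left(a + \frac{1}{12}\right) = \left(-216 + a\right) \left(a + \frac{1}{12}\right) = \left(-216 + a\right) \left(\frac{1}{12} + a\right)$)
$\frac{1}{- 8 j{\left(159 \right)} - 277088} = \frac{1}{- 8 \left(-18 + 159^{2} - \frac{137323}{4}\right) - 277088} = \frac{1}{- 8 \left(-18 + 25281 - \frac{137323}{4}\right) - 277088} = \frac{1}{\left(-8\right) \left(- \frac{36271}{4}\right) - 277088} = \frac{1}{72542 - 277088} = \frac{1}{-204546} = - \frac{1}{204546}$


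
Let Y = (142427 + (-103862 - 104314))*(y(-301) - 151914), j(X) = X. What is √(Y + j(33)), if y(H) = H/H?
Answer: √9988127870 ≈ 99941.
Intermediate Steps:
y(H) = 1
Y = 9988127837 (Y = (142427 + (-103862 - 104314))*(1 - 151914) = (142427 - 208176)*(-151913) = -65749*(-151913) = 9988127837)
√(Y + j(33)) = √(9988127837 + 33) = √9988127870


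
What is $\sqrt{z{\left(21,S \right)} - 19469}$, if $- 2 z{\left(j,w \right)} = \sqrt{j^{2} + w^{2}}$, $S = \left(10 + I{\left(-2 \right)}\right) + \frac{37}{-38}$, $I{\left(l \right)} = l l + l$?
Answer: $\frac{\sqrt{-28113236 - 19 \sqrt{812365}}}{38} \approx 139.57 i$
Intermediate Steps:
$I{\left(l \right)} = l + l^{2}$ ($I{\left(l \right)} = l^{2} + l = l + l^{2}$)
$S = \frac{419}{38}$ ($S = \left(10 - 2 \left(1 - 2\right)\right) + \frac{37}{-38} = \left(10 - -2\right) + 37 \left(- \frac{1}{38}\right) = \left(10 + 2\right) - \frac{37}{38} = 12 - \frac{37}{38} = \frac{419}{38} \approx 11.026$)
$z{\left(j,w \right)} = - \frac{\sqrt{j^{2} + w^{2}}}{2}$
$\sqrt{z{\left(21,S \right)} - 19469} = \sqrt{- \frac{\sqrt{21^{2} + \left(\frac{419}{38}\right)^{2}}}{2} - 19469} = \sqrt{- \frac{\sqrt{441 + \frac{175561}{1444}}}{2} - 19469} = \sqrt{- \frac{\sqrt{\frac{812365}{1444}}}{2} - 19469} = \sqrt{- \frac{\frac{1}{38} \sqrt{812365}}{2} - 19469} = \sqrt{- \frac{\sqrt{812365}}{76} - 19469} = \sqrt{-19469 - \frac{\sqrt{812365}}{76}}$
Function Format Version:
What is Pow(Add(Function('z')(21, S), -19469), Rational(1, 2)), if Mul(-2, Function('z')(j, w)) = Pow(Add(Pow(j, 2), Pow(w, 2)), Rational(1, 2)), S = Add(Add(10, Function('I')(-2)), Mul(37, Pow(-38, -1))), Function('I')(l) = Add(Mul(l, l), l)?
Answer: Mul(Rational(1, 38), Pow(Add(-28113236, Mul(-19, Pow(812365, Rational(1, 2)))), Rational(1, 2))) ≈ Mul(139.57, I)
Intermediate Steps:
Function('I')(l) = Add(l, Pow(l, 2)) (Function('I')(l) = Add(Pow(l, 2), l) = Add(l, Pow(l, 2)))
S = Rational(419, 38) (S = Add(Add(10, Mul(-2, Add(1, -2))), Mul(37, Pow(-38, -1))) = Add(Add(10, Mul(-2, -1)), Mul(37, Rational(-1, 38))) = Add(Add(10, 2), Rational(-37, 38)) = Add(12, Rational(-37, 38)) = Rational(419, 38) ≈ 11.026)
Function('z')(j, w) = Mul(Rational(-1, 2), Pow(Add(Pow(j, 2), Pow(w, 2)), Rational(1, 2)))
Pow(Add(Function('z')(21, S), -19469), Rational(1, 2)) = Pow(Add(Mul(Rational(-1, 2), Pow(Add(Pow(21, 2), Pow(Rational(419, 38), 2)), Rational(1, 2))), -19469), Rational(1, 2)) = Pow(Add(Mul(Rational(-1, 2), Pow(Add(441, Rational(175561, 1444)), Rational(1, 2))), -19469), Rational(1, 2)) = Pow(Add(Mul(Rational(-1, 2), Pow(Rational(812365, 1444), Rational(1, 2))), -19469), Rational(1, 2)) = Pow(Add(Mul(Rational(-1, 2), Mul(Rational(1, 38), Pow(812365, Rational(1, 2)))), -19469), Rational(1, 2)) = Pow(Add(Mul(Rational(-1, 76), Pow(812365, Rational(1, 2))), -19469), Rational(1, 2)) = Pow(Add(-19469, Mul(Rational(-1, 76), Pow(812365, Rational(1, 2)))), Rational(1, 2))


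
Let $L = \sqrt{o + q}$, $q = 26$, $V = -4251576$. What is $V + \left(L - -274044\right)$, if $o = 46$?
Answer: $-3977532 + 6 \sqrt{2} \approx -3.9775 \cdot 10^{6}$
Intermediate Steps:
$L = 6 \sqrt{2}$ ($L = \sqrt{46 + 26} = \sqrt{72} = 6 \sqrt{2} \approx 8.4853$)
$V + \left(L - -274044\right) = -4251576 + \left(6 \sqrt{2} - -274044\right) = -4251576 + \left(6 \sqrt{2} + 274044\right) = -4251576 + \left(274044 + 6 \sqrt{2}\right) = -3977532 + 6 \sqrt{2}$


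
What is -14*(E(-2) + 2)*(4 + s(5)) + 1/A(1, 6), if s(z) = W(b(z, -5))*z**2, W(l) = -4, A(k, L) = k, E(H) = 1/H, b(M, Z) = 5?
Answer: 2017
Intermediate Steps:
s(z) = -4*z**2
-14*(E(-2) + 2)*(4 + s(5)) + 1/A(1, 6) = -14*(1/(-2) + 2)*(4 - 4*5**2) + 1/1 = -14*(-1/2 + 2)*(4 - 4*25) + 1 = -21*(4 - 100) + 1 = -21*(-96) + 1 = -14*(-144) + 1 = 2016 + 1 = 2017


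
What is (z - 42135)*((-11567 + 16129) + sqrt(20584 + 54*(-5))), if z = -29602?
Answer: -327264194 - 71737*sqrt(20314) ≈ -3.3749e+8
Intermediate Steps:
(z - 42135)*((-11567 + 16129) + sqrt(20584 + 54*(-5))) = (-29602 - 42135)*((-11567 + 16129) + sqrt(20584 + 54*(-5))) = -71737*(4562 + sqrt(20584 - 270)) = -71737*(4562 + sqrt(20314)) = -327264194 - 71737*sqrt(20314)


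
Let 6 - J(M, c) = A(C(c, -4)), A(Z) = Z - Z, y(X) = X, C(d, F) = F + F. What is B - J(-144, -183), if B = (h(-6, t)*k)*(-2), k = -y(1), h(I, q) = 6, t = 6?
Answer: 6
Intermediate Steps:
C(d, F) = 2*F
A(Z) = 0
J(M, c) = 6 (J(M, c) = 6 - 1*0 = 6 + 0 = 6)
k = -1 (k = -1*1 = -1)
B = 12 (B = (6*(-1))*(-2) = -6*(-2) = 12)
B - J(-144, -183) = 12 - 1*6 = 12 - 6 = 6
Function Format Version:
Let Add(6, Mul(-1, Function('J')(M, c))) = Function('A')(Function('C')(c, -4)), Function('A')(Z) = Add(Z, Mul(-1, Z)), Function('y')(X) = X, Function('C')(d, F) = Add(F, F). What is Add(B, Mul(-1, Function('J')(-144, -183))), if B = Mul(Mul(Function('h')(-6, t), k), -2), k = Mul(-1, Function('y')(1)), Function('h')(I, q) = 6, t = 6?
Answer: 6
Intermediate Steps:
Function('C')(d, F) = Mul(2, F)
Function('A')(Z) = 0
Function('J')(M, c) = 6 (Function('J')(M, c) = Add(6, Mul(-1, 0)) = Add(6, 0) = 6)
k = -1 (k = Mul(-1, 1) = -1)
B = 12 (B = Mul(Mul(6, -1), -2) = Mul(-6, -2) = 12)
Add(B, Mul(-1, Function('J')(-144, -183))) = Add(12, Mul(-1, 6)) = Add(12, -6) = 6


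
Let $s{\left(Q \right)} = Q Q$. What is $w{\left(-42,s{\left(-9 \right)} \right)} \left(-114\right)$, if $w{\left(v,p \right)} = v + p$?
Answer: $-4446$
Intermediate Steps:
$s{\left(Q \right)} = Q^{2}$
$w{\left(v,p \right)} = p + v$
$w{\left(-42,s{\left(-9 \right)} \right)} \left(-114\right) = \left(\left(-9\right)^{2} - 42\right) \left(-114\right) = \left(81 - 42\right) \left(-114\right) = 39 \left(-114\right) = -4446$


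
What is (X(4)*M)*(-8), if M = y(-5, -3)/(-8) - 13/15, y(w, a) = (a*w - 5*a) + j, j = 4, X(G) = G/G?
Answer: 614/15 ≈ 40.933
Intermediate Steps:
X(G) = 1
y(w, a) = 4 - 5*a + a*w (y(w, a) = (a*w - 5*a) + 4 = (-5*a + a*w) + 4 = 4 - 5*a + a*w)
M = -307/60 (M = (4 - 5*(-3) - 3*(-5))/(-8) - 13/15 = (4 + 15 + 15)*(-⅛) - 13*1/15 = 34*(-⅛) - 13/15 = -17/4 - 13/15 = -307/60 ≈ -5.1167)
(X(4)*M)*(-8) = (1*(-307/60))*(-8) = -307/60*(-8) = 614/15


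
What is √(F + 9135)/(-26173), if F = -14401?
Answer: -I*√5266/26173 ≈ -0.0027726*I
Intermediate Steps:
√(F + 9135)/(-26173) = √(-14401 + 9135)/(-26173) = √(-5266)*(-1/26173) = (I*√5266)*(-1/26173) = -I*√5266/26173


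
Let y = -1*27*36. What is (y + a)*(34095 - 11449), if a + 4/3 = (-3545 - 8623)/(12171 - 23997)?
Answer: -14466355384/657 ≈ -2.2019e+7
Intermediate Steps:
a = -200/657 (a = -4/3 + (-3545 - 8623)/(12171 - 23997) = -4/3 - 12168/(-11826) = -4/3 - 12168*(-1/11826) = -4/3 + 676/657 = -200/657 ≈ -0.30441)
y = -972 (y = -27*36 = -972)
(y + a)*(34095 - 11449) = (-972 - 200/657)*(34095 - 11449) = -638804/657*22646 = -14466355384/657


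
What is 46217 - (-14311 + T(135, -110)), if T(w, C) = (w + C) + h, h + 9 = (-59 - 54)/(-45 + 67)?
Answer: 1331377/22 ≈ 60517.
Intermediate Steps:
h = -311/22 (h = -9 + (-59 - 54)/(-45 + 67) = -9 - 113/22 = -311/22 ≈ -14.136)
T(w, C) = -311/22 + C + w (T(w, C) = (w + C) - 311/22 = (C + w) - 311/22 = -311/22 + C + w)
46217 - (-14311 + T(135, -110)) = 46217 - (-14311 + (-311/22 - 110 + 135)) = 46217 - (-14311 + 239/22) = 46217 - 1*(-314603/22) = 46217 + 314603/22 = 1331377/22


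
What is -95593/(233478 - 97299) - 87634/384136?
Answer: -24327311567/26155628172 ≈ -0.93010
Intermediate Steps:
-95593/(233478 - 97299) - 87634/384136 = -95593/136179 - 87634*1/384136 = -95593*1/136179 - 43817/192068 = -95593/136179 - 43817/192068 = -24327311567/26155628172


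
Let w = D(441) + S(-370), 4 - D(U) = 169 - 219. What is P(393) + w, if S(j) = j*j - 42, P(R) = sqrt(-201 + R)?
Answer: 136912 + 8*sqrt(3) ≈ 1.3693e+5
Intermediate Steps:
D(U) = 54 (D(U) = 4 - (169 - 219) = 4 - 1*(-50) = 4 + 50 = 54)
S(j) = -42 + j**2 (S(j) = j**2 - 42 = -42 + j**2)
w = 136912 (w = 54 + (-42 + (-370)**2) = 54 + (-42 + 136900) = 54 + 136858 = 136912)
P(393) + w = sqrt(-201 + 393) + 136912 = sqrt(192) + 136912 = 8*sqrt(3) + 136912 = 136912 + 8*sqrt(3)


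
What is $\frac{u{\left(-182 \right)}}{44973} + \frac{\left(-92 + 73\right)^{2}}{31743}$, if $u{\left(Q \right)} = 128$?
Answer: $\frac{250597}{17624419} \approx 0.014219$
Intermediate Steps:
$\frac{u{\left(-182 \right)}}{44973} + \frac{\left(-92 + 73\right)^{2}}{31743} = \frac{128}{44973} + \frac{\left(-92 + 73\right)^{2}}{31743} = 128 \cdot \frac{1}{44973} + \left(-19\right)^{2} \cdot \frac{1}{31743} = \frac{128}{44973} + 361 \cdot \frac{1}{31743} = \frac{128}{44973} + \frac{361}{31743} = \frac{250597}{17624419}$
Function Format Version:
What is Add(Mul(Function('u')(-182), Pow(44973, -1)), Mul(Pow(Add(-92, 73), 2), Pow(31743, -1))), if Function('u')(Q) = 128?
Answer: Rational(250597, 17624419) ≈ 0.014219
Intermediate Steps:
Add(Mul(Function('u')(-182), Pow(44973, -1)), Mul(Pow(Add(-92, 73), 2), Pow(31743, -1))) = Add(Mul(128, Pow(44973, -1)), Mul(Pow(Add(-92, 73), 2), Pow(31743, -1))) = Add(Mul(128, Rational(1, 44973)), Mul(Pow(-19, 2), Rational(1, 31743))) = Add(Rational(128, 44973), Mul(361, Rational(1, 31743))) = Add(Rational(128, 44973), Rational(361, 31743)) = Rational(250597, 17624419)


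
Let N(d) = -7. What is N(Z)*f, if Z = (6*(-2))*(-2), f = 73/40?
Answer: -511/40 ≈ -12.775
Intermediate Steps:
f = 73/40 (f = 73*(1/40) = 73/40 ≈ 1.8250)
Z = 24 (Z = -12*(-2) = 24)
N(Z)*f = -7*73/40 = -511/40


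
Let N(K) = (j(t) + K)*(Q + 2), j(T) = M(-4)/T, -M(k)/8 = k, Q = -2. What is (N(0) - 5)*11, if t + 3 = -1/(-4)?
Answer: -55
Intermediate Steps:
t = -11/4 (t = -3 - 1/(-4) = -3 - 1*(-¼) = -3 + ¼ = -11/4 ≈ -2.7500)
M(k) = -8*k
j(T) = 32/T (j(T) = (-8*(-4))/T = 32/T)
N(K) = 0 (N(K) = (32/(-11/4) + K)*(-2 + 2) = (32*(-4/11) + K)*0 = (-128/11 + K)*0 = 0)
(N(0) - 5)*11 = (0 - 5)*11 = -5*11 = -55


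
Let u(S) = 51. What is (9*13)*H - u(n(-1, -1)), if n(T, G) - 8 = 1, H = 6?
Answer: 651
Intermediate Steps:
n(T, G) = 9 (n(T, G) = 8 + 1 = 9)
(9*13)*H - u(n(-1, -1)) = (9*13)*6 - 1*51 = 117*6 - 51 = 702 - 51 = 651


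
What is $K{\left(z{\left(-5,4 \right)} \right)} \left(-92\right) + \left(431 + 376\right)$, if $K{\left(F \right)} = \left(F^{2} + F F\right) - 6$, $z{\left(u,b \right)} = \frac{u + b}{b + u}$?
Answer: $1175$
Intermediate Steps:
$z{\left(u,b \right)} = 1$ ($z{\left(u,b \right)} = \frac{b + u}{b + u} = 1$)
$K{\left(F \right)} = -6 + 2 F^{2}$ ($K{\left(F \right)} = \left(F^{2} + F^{2}\right) - 6 = 2 F^{2} - 6 = -6 + 2 F^{2}$)
$K{\left(z{\left(-5,4 \right)} \right)} \left(-92\right) + \left(431 + 376\right) = \left(-6 + 2 \cdot 1^{2}\right) \left(-92\right) + \left(431 + 376\right) = \left(-6 + 2 \cdot 1\right) \left(-92\right) + 807 = \left(-6 + 2\right) \left(-92\right) + 807 = \left(-4\right) \left(-92\right) + 807 = 368 + 807 = 1175$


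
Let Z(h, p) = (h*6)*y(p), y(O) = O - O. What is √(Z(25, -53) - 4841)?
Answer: I*√4841 ≈ 69.577*I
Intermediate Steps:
y(O) = 0
Z(h, p) = 0 (Z(h, p) = (h*6)*0 = (6*h)*0 = 0)
√(Z(25, -53) - 4841) = √(0 - 4841) = √(-4841) = I*√4841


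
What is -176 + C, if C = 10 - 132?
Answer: -298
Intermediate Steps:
C = -122
-176 + C = -176 - 122 = -298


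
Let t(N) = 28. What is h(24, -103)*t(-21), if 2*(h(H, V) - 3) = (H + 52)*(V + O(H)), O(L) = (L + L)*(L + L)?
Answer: 2341948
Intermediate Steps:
O(L) = 4*L² (O(L) = (2*L)*(2*L) = 4*L²)
h(H, V) = 3 + (52 + H)*(V + 4*H²)/2 (h(H, V) = 3 + ((H + 52)*(V + 4*H²))/2 = 3 + ((52 + H)*(V + 4*H²))/2 = 3 + (52 + H)*(V + 4*H²)/2)
h(24, -103)*t(-21) = (3 + 2*24³ + 26*(-103) + 104*24² + (½)*24*(-103))*28 = (3 + 2*13824 - 2678 + 104*576 - 1236)*28 = (3 + 27648 - 2678 + 59904 - 1236)*28 = 83641*28 = 2341948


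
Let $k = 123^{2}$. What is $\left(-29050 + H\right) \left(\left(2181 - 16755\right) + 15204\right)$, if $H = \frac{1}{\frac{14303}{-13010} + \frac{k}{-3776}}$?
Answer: $- \frac{327908118089700}{17916887} \approx -1.8302 \cdot 10^{7}$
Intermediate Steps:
$k = 15129$
$H = - \frac{24562880}{125418209}$ ($H = \frac{1}{\frac{14303}{-13010} + \frac{15129}{-3776}} = \frac{1}{14303 \left(- \frac{1}{13010}\right) + 15129 \left(- \frac{1}{3776}\right)} = \frac{1}{- \frac{14303}{13010} - \frac{15129}{3776}} = \frac{1}{- \frac{125418209}{24562880}} = - \frac{24562880}{125418209} \approx -0.19585$)
$\left(-29050 + H\right) \left(\left(2181 - 16755\right) + 15204\right) = \left(-29050 - \frac{24562880}{125418209}\right) \left(\left(2181 - 16755\right) + 15204\right) = - \frac{3643423534330 \left(\left(2181 - 16755\right) + 15204\right)}{125418209} = - \frac{3643423534330 \left(-14574 + 15204\right)}{125418209} = \left(- \frac{3643423534330}{125418209}\right) 630 = - \frac{327908118089700}{17916887}$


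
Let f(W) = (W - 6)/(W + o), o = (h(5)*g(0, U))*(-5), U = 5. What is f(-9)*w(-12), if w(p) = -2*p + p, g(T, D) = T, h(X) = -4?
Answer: 20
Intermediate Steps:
o = 0 (o = -4*0*(-5) = 0*(-5) = 0)
w(p) = -p
f(W) = (-6 + W)/W (f(W) = (W - 6)/(W + 0) = (-6 + W)/W)
f(-9)*w(-12) = ((-6 - 9)/(-9))*(-1*(-12)) = -⅑*(-15)*12 = (5/3)*12 = 20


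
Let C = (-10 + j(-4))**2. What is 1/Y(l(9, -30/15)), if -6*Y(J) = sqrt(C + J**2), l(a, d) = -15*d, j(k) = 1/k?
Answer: -24*sqrt(16081)/16081 ≈ -0.18926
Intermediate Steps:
j(k) = 1/k
C = 1681/16 (C = (-10 + 1/(-4))**2 = (-10 - 1/4)**2 = (-41/4)**2 = 1681/16 ≈ 105.06)
Y(J) = -sqrt(1681/16 + J**2)/6
1/Y(l(9, -30/15)) = 1/(-sqrt(1681 + 16*(-(-450)/15)**2)/24) = 1/(-sqrt(1681 + 16*(-15*(-2))**2)/24) = 1/(-sqrt(1681 + 16*30**2)/24) = 1/(-sqrt(1681 + 16*900)/24) = 1/(-sqrt(1681 + 14400)/24) = 1/(-sqrt(16081)/24) = -24*sqrt(16081)/16081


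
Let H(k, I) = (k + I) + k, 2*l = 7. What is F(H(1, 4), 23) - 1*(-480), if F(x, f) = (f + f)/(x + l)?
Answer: 9212/19 ≈ 484.84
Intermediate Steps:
l = 7/2 (l = (1/2)*7 = 7/2 ≈ 3.5000)
H(k, I) = I + 2*k (H(k, I) = (I + k) + k = I + 2*k)
F(x, f) = 2*f/(7/2 + x) (F(x, f) = (f + f)/(x + 7/2) = (2*f)/(7/2 + x) = 2*f/(7/2 + x))
F(H(1, 4), 23) - 1*(-480) = 4*23/(7 + 2*(4 + 2*1)) - 1*(-480) = 4*23/(7 + 2*(4 + 2)) + 480 = 4*23/(7 + 2*6) + 480 = 4*23/(7 + 12) + 480 = 4*23/19 + 480 = 4*23*(1/19) + 480 = 92/19 + 480 = 9212/19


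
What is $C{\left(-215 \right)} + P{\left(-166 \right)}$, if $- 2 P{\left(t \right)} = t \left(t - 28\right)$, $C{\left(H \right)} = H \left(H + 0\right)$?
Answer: $30123$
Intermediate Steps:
$C{\left(H \right)} = H^{2}$ ($C{\left(H \right)} = H H = H^{2}$)
$P{\left(t \right)} = - \frac{t \left(-28 + t\right)}{2}$ ($P{\left(t \right)} = - \frac{t \left(t - 28\right)}{2} = - \frac{t \left(-28 + t\right)}{2}$)
$C{\left(-215 \right)} + P{\left(-166 \right)} = \left(-215\right)^{2} + \frac{1}{2} \left(-166\right) \left(28 - -166\right) = 46225 + \frac{1}{2} \left(-166\right) \left(28 + 166\right) = 46225 + \frac{1}{2} \left(-166\right) 194 = 46225 - 16102 = 30123$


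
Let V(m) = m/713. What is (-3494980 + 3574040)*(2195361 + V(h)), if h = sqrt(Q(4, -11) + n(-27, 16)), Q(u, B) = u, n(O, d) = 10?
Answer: 173565240660 + 79060*sqrt(14)/713 ≈ 1.7357e+11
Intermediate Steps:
h = sqrt(14) (h = sqrt(4 + 10) = sqrt(14) ≈ 3.7417)
V(m) = m/713 (V(m) = m*(1/713) = m/713)
(-3494980 + 3574040)*(2195361 + V(h)) = (-3494980 + 3574040)*(2195361 + sqrt(14)/713) = 79060*(2195361 + sqrt(14)/713) = 173565240660 + 79060*sqrt(14)/713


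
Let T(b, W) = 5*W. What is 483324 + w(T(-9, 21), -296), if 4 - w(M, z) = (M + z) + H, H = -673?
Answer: 484192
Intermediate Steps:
w(M, z) = 677 - M - z (w(M, z) = 4 - ((M + z) - 673) = 4 - (-673 + M + z) = 4 + (673 - M - z) = 677 - M - z)
483324 + w(T(-9, 21), -296) = 483324 + (677 - 5*21 - 1*(-296)) = 483324 + (677 - 1*105 + 296) = 483324 + (677 - 105 + 296) = 483324 + 868 = 484192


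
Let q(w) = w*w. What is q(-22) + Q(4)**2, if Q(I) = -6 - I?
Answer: 584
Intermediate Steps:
q(w) = w**2
q(-22) + Q(4)**2 = (-22)**2 + (-6 - 1*4)**2 = 484 + (-6 - 4)**2 = 484 + (-10)**2 = 484 + 100 = 584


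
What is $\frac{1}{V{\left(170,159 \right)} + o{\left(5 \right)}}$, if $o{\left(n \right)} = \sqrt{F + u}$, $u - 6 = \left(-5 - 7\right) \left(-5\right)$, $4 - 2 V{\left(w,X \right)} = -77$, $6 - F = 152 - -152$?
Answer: $\frac{162}{7489} - \frac{8 i \sqrt{58}}{7489} \approx 0.021632 - 0.0081354 i$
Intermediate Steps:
$F = -298$ ($F = 6 - \left(152 - -152\right) = 6 - \left(152 + 152\right) = 6 - 304 = -298$)
$V{\left(w,X \right)} = \frac{81}{2}$ ($V{\left(w,X \right)} = 2 - - \frac{77}{2} = 2 + \frac{77}{2} = \frac{81}{2}$)
$u = 66$ ($u = 6 + \left(-5 - 7\right) \left(-5\right) = 6 - -60 = 6 + 60 = 66$)
$o{\left(n \right)} = 2 i \sqrt{58}$ ($o{\left(n \right)} = \sqrt{-298 + 66} = \sqrt{-232} = 2 i \sqrt{58}$)
$\frac{1}{V{\left(170,159 \right)} + o{\left(5 \right)}} = \frac{1}{\frac{81}{2} + 2 i \sqrt{58}}$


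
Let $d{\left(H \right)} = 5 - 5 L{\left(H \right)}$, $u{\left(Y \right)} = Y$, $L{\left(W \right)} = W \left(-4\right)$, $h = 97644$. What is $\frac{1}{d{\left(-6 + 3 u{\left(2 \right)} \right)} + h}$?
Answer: $\frac{1}{97649} \approx 1.0241 \cdot 10^{-5}$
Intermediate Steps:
$L{\left(W \right)} = - 4 W$
$d{\left(H \right)} = 5 + 20 H$ ($d{\left(H \right)} = 5 - 5 \left(- 4 H\right) = 5 + 20 H$)
$\frac{1}{d{\left(-6 + 3 u{\left(2 \right)} \right)} + h} = \frac{1}{\left(5 + 20 \left(-6 + 3 \cdot 2\right)\right) + 97644} = \frac{1}{\left(5 + 20 \left(-6 + 6\right)\right) + 97644} = \frac{1}{\left(5 + 20 \cdot 0\right) + 97644} = \frac{1}{\left(5 + 0\right) + 97644} = \frac{1}{5 + 97644} = \frac{1}{97649}$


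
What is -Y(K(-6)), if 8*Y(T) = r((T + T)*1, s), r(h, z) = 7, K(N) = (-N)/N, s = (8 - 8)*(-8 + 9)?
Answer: -7/8 ≈ -0.87500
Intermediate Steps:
s = 0 (s = 0*1 = 0)
K(N) = -1
Y(T) = 7/8 (Y(T) = (1/8)*7 = 7/8)
-Y(K(-6)) = -1*7/8 = -7/8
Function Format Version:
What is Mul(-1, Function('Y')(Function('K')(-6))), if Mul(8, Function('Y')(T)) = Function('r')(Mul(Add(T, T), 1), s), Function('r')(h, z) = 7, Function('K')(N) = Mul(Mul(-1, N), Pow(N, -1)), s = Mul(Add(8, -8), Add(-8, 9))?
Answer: Rational(-7, 8) ≈ -0.87500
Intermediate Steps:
s = 0 (s = Mul(0, 1) = 0)
Function('K')(N) = -1
Function('Y')(T) = Rational(7, 8) (Function('Y')(T) = Mul(Rational(1, 8), 7) = Rational(7, 8))
Mul(-1, Function('Y')(Function('K')(-6))) = Mul(-1, Rational(7, 8)) = Rational(-7, 8)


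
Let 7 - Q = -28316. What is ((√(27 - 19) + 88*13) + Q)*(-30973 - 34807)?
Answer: -1938339260 - 131560*√2 ≈ -1.9385e+9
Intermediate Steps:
Q = 28323 (Q = 7 - 1*(-28316) = 7 + 28316 = 28323)
((√(27 - 19) + 88*13) + Q)*(-30973 - 34807) = ((√(27 - 19) + 88*13) + 28323)*(-30973 - 34807) = ((√8 + 1144) + 28323)*(-65780) = ((2*√2 + 1144) + 28323)*(-65780) = ((1144 + 2*√2) + 28323)*(-65780) = (29467 + 2*√2)*(-65780) = -1938339260 - 131560*√2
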